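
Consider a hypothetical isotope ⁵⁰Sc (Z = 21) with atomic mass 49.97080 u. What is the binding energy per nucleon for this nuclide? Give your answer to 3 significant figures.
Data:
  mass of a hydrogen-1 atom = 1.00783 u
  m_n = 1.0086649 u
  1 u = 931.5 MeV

Σm = 21·m(¹H) + 29·m_n = 21.16443 + 29.2512821 = 50.4157121 u
The mass defect is 50.4157121 − 49.97080 = 0.4449121 u.
Converting to energy: 0.4449121 u × 931.5 MeV/u = 414.436 MeV
BE/A = 414.436 MeV / 50 = 8.289 MeV/nucleon

8.29 MeV/nucleon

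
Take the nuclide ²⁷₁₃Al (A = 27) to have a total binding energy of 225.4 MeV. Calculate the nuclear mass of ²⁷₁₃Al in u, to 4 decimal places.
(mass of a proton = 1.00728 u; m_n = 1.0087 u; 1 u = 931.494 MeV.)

26.9745 u

Mass defect = 225.4 MeV / (931.494 MeV/u) = 0.241977 u
Constituent mass = 13(1.00728) + 14(1.0087) = 27.21644 u
Nuclear mass = 27.21644 − 0.241977 = 26.974463 u ≈ 26.9745 u (to 4 decimal places)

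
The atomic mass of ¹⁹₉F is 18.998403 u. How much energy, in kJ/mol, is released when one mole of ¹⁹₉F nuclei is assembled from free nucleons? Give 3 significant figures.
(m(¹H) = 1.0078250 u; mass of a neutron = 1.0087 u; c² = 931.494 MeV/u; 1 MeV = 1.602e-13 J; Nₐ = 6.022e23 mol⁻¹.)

Mass of separated nucleons = 9(1.0078250) + 10(1.0087) = 9.0704250 + 10.0870 = 19.1574250 u
The mass defect is 19.1574250 − 18.998403 = 0.1590220 u.
Binding energy = Δm·c² = 0.1590220 × 931.494 MeV/u = 148.128 MeV
Per nucleus in joules: 148.128 MeV × 1.602e-13 J/MeV = 2.3730e-11 J
Per mole: 2.3730e-11 J × 6.022e23 mol⁻¹ = 1.4290e+13 J/mol

1.43e+10 kJ/mol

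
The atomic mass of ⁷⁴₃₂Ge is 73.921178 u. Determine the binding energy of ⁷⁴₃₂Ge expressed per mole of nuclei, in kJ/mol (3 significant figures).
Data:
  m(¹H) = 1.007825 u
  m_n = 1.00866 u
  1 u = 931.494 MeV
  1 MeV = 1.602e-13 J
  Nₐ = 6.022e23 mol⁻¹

With 32 protons and 42 neutrons (A = 74):
Σm = 32·m(¹H) + 42·m_n = 32.250400 + 42.36372 = 74.614120 u
Mass defect Δm = 74.614120 − 73.921178 = 0.692942 u
E_B = 0.692942 × 931.494 = 645.471 MeV
Per nucleus in joules: 645.471 MeV × 1.602e-13 J/MeV = 1.0340e-10 J
Per mole: 1.0340e-10 J × 6.022e23 mol⁻¹ = 6.2267e+13 J/mol

6.23e+10 kJ/mol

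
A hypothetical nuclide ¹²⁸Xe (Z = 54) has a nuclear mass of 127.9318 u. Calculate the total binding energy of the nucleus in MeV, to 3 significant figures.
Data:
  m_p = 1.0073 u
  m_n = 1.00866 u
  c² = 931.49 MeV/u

1030 MeV

With 54 protons and 74 neutrons (A = 128):
Mass of separated nucleons = 54(1.0073) + 74(1.00866) = 54.3942 + 74.64084 = 129.03504 u
Mass defect Δm = 129.03504 − 127.9318 = 1.10324 u
E_B = 1.10324 × 931.49 = 1027.66 MeV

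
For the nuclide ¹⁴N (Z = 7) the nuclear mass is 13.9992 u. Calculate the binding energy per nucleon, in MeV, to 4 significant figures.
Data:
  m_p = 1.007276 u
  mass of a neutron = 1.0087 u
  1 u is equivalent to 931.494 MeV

Total constituent mass: 7 × 1.007276 + 7 × 1.0087 = 14.111832 u
The mass defect is 14.111832 − 13.9992 = 0.112632 u.
Converting to energy: 0.112632 u × 931.494 MeV/u = 104.916 MeV
Dividing by A = 14 gives 7.494 MeV per nucleon.

7.494 MeV/nucleon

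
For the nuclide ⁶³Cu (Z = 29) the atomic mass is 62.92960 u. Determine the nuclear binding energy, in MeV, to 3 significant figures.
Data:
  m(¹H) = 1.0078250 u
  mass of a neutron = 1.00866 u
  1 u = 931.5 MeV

551 MeV

Σm = 29·m(¹H) + 34·m_n = 29.2269250 + 34.29444 = 63.5213650 u
Δm = 63.5213650 − 62.92960 = 0.5917650 u
E_B = 0.5917650 × 931.5 = 551.229 MeV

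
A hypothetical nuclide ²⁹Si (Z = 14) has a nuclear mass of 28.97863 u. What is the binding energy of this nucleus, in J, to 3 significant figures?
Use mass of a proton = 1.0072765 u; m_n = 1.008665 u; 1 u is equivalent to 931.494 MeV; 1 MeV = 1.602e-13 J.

3.78e-11 J

With 14 protons and 15 neutrons (A = 29):
Total constituent mass: 14 × 1.0072765 + 15 × 1.008665 = 29.2318460 u
Mass defect Δm = 29.2318460 − 28.97863 = 0.2532160 u
E_B = 0.2532160 × 931.494 = 235.869 MeV
In joules: 235.869 MeV × 1.602e-13 J/MeV = 3.7786e-11 J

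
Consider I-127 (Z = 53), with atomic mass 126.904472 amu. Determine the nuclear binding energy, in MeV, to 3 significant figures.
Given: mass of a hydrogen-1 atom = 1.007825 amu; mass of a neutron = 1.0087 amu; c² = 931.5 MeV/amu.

With 53 protons and 74 neutrons (A = 127):
Σm = 53·m(¹H) + 74·m_n = 53.414725 + 74.6438 = 128.058525 amu
Δm = 128.058525 − 126.904472 = 1.154053 amu
E_B = 1.154053 × 931.5 = 1075.00 MeV

1080 MeV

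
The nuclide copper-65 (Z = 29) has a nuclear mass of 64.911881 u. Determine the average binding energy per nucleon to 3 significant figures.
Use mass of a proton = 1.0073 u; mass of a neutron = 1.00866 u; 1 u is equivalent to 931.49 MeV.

8.76 MeV/nucleon

With 29 protons and 36 neutrons (A = 65):
Mass of separated nucleons = 29(1.0073) + 36(1.00866) = 29.2117 + 36.31176 = 65.52346 u
Δm = 65.52346 − 64.911881 = 0.611579 u
Converting to energy: 0.611579 u × 931.49 MeV/u = 569.680 MeV
BE/A = 569.680 MeV / 65 = 8.764 MeV/nucleon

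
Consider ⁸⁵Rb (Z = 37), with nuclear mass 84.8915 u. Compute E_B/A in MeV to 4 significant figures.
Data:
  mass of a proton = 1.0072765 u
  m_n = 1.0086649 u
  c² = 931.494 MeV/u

8.697 MeV/nucleon

With 37 protons and 48 neutrons (A = 85):
Mass of separated nucleons = 37(1.0072765) + 48(1.0086649) = 37.2692305 + 48.4159152 = 85.6851457 u
Mass defect Δm = 85.6851457 − 84.8915 = 0.7936457 u
Binding energy = Δm·c² = 0.7936457 × 931.494 MeV/u = 739.276 MeV
Per nucleon: 739.276 / 85 = 8.697 MeV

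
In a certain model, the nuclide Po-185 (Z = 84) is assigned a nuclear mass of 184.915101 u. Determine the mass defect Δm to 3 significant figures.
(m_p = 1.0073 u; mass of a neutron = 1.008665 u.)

1.57 u

Σm = 84·m_p + 101·m_n = 84.6132 + 101.875165 = 186.488365 u
The mass defect is 186.488365 − 184.915101 = 1.573264 u.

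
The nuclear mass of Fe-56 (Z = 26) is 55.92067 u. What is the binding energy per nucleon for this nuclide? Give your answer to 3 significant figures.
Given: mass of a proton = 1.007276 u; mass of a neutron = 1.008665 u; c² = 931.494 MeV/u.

Total constituent mass: 26 × 1.007276 + 30 × 1.008665 = 56.449126 u
Mass defect Δm = 56.449126 − 55.92067 = 0.528456 u
E_B = 0.528456 × 931.494 = 492.254 MeV
Per nucleon: 492.254 / 56 = 8.790 MeV

8.79 MeV/nucleon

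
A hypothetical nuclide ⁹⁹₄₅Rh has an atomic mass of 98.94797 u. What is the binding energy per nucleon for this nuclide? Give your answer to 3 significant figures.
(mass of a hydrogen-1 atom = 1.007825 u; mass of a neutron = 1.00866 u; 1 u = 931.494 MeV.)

With 45 protons and 54 neutrons (A = 99):
Total constituent mass: 45 × 1.007825 + 54 × 1.00866 = 99.819765 u
Mass defect Δm = 99.819765 − 98.94797 = 0.871795 u
Binding energy = Δm·c² = 0.871795 × 931.494 MeV/u = 812.072 MeV
Dividing by A = 99 gives 8.203 MeV per nucleon.

8.20 MeV/nucleon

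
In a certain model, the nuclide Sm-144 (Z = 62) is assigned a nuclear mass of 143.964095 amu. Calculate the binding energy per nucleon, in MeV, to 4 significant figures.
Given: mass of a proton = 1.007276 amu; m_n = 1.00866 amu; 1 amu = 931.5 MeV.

With 62 protons and 82 neutrons (A = 144):
Mass of separated nucleons = 62(1.007276) + 82(1.00866) = 62.451112 + 82.71012 = 145.161232 amu
The mass defect is 145.161232 − 143.964095 = 1.197137 amu.
E_B = 1.197137 × 931.5 = 1115.13 MeV
Dividing by A = 144 gives 7.744 MeV per nucleon.

7.744 MeV/nucleon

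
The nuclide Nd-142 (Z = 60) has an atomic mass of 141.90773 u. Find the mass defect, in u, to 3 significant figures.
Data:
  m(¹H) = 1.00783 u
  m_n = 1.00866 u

1.27 u

With 60 protons and 82 neutrons (A = 142):
Σm = 60·m(¹H) + 82·m_n = 60.46980 + 82.71012 = 143.17992 u
The mass defect is 143.17992 − 141.90773 = 1.27219 u.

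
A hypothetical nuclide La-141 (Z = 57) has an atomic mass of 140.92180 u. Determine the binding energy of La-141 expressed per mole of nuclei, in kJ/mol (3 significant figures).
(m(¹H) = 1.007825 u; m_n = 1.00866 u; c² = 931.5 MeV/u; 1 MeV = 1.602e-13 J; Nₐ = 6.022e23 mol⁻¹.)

1.12e+11 kJ/mol

The nucleus contains 57 protons and 141 − 57 = 84 neutrons.
Σm = 57·m(¹H) + 84·m_n = 57.446025 + 84.72744 = 142.173465 u
Mass defect Δm = 142.173465 − 140.92180 = 1.251665 u
Converting to energy: 1.251665 u × 931.5 MeV/u = 1165.93 MeV
Per nucleus in joules: 1165.93 MeV × 1.602e-13 J/MeV = 1.8678e-10 J
Per mole: 1.8678e-10 J × 6.022e23 mol⁻¹ = 1.1248e+14 J/mol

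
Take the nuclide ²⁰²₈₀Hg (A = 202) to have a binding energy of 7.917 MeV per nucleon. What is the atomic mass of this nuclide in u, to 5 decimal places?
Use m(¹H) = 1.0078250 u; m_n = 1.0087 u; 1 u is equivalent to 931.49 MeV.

201.97054 u

Total binding energy = 202 × 7.917 = 1599.234 MeV
Mass defect = 1599.234 MeV / (931.49 MeV/u) = 1.7168558 u
Constituent mass = 80(1.0078250) + 122(1.0087) = 203.6874000 u
Atomic mass = 203.6874000 − 1.7168558 = 201.9705442 u ≈ 201.97054 u (to 5 decimal places)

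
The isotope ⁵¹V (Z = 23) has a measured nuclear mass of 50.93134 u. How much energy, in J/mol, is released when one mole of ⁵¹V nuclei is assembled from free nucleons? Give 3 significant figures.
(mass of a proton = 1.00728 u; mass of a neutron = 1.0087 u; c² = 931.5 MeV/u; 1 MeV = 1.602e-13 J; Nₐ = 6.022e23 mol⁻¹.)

4.31e+13 J/mol

With 23 protons and 28 neutrons (A = 51):
Σm = 23·m_p + 28·m_n = 23.16744 + 28.2436 = 51.41104 u
Mass defect Δm = 51.41104 − 50.93134 = 0.47970 u
E_B = 0.47970 × 931.5 = 446.841 MeV
Per nucleus in joules: 446.841 MeV × 1.602e-13 J/MeV = 7.1584e-11 J
Per mole: 7.1584e-11 J × 6.022e23 mol⁻¹ = 4.3108e+13 J/mol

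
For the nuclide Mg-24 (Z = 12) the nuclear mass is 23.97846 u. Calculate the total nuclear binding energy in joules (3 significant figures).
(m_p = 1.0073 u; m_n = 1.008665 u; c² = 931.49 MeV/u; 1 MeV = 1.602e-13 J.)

3.18e-11 J

The nucleus contains 12 protons and 24 − 12 = 12 neutrons.
Mass of separated nucleons = 12(1.0073) + 12(1.008665) = 12.0876 + 12.103980 = 24.191580 u
Mass defect Δm = 24.191580 − 23.97846 = 0.213120 u
E_B = 0.213120 × 931.49 = 198.519 MeV
In joules: 198.519 MeV × 1.602e-13 J/MeV = 3.1803e-11 J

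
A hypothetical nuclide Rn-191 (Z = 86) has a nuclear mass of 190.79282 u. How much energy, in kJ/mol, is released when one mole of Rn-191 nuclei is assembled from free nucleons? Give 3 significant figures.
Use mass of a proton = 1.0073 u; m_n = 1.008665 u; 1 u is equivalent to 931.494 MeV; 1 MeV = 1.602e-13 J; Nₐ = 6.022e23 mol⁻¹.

Mass of separated nucleons = 86(1.0073) + 105(1.008665) = 86.6278 + 105.909825 = 192.537625 u
Δm = 192.537625 − 190.79282 = 1.744805 u
E_B = 1.744805 × 931.494 = 1625.28 MeV
Per nucleus in joules: 1625.28 MeV × 1.602e-13 J/MeV = 2.6037e-10 J
Per mole: 2.6037e-10 J × 6.022e23 mol⁻¹ = 1.5679e+14 J/mol

1.57e+11 kJ/mol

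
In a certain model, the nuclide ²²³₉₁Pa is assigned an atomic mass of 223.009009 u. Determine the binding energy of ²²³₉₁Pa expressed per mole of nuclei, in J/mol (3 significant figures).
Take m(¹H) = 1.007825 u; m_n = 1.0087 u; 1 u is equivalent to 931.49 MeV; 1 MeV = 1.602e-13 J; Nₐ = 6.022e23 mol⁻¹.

With 91 protons and 132 neutrons (A = 223):
Σm = 91·m(¹H) + 132·m_n = 91.712075 + 133.1484 = 224.860475 u
The mass defect is 224.860475 − 223.009009 = 1.851466 u.
Binding energy = Δm·c² = 1.851466 × 931.49 MeV/u = 1724.62 MeV
Per nucleus in joules: 1724.62 MeV × 1.602e-13 J/MeV = 2.7628e-10 J
Per mole: 2.7628e-10 J × 6.022e23 mol⁻¹ = 1.6638e+14 J/mol

1.66e+14 J/mol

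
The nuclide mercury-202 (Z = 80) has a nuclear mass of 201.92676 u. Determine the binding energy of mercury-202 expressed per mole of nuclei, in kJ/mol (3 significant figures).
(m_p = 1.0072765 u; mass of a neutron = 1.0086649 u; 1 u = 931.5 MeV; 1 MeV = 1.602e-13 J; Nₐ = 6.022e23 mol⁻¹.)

1.54e+11 kJ/mol

Z = 80, so N = A − Z = 202 − 80 = 122.
Mass of separated nucleons = 80(1.0072765) + 122(1.0086649) = 80.5821200 + 123.0571178 = 203.6392378 u
Δm = 203.6392378 − 201.92676 = 1.7124778 u
Converting to energy: 1.7124778 u × 931.5 MeV/u = 1595.17 MeV
Per nucleus in joules: 1595.17 MeV × 1.602e-13 J/MeV = 2.5555e-10 J
Per mole: 2.5555e-10 J × 6.022e23 mol⁻¹ = 1.5389e+14 J/mol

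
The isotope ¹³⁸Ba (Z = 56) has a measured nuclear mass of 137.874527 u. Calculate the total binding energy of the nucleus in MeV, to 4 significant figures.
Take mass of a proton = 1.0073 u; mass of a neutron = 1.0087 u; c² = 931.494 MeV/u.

1162 MeV

Total constituent mass: 56 × 1.0073 + 82 × 1.0087 = 139.1222 u
Δm = 139.1222 − 137.874527 = 1.247673 u
Converting to energy: 1.247673 u × 931.494 MeV/u = 1162.20 MeV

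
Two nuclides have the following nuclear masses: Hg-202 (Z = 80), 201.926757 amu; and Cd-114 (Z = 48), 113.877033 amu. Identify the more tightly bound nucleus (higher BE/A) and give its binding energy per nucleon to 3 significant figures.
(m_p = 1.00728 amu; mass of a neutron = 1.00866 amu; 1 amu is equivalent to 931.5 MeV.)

Cd-114; 8.53 MeV/nucleon

Hg-202: Σm = 80(1.00728) + 122(1.00866) = 203.63892 amu; Δm = 1.712163 amu; E_B = 1594.88 MeV; E_B/A = 7.895 MeV
Cd-114: Σm = 48(1.00728) + 66(1.00866) = 114.92100 amu; Δm = 1.043967 amu; E_B = 972.46 MeV; E_B/A = 8.530 MeV
Cd-114 has the higher binding energy per nucleon, so it is the more tightly bound nucleus.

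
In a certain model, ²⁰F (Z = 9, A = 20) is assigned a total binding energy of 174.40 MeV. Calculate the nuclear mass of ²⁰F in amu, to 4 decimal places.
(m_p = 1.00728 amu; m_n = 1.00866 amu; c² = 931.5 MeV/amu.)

Mass defect = 174.40 MeV / (931.5 MeV/amu) = 0.187225 amu
Constituent mass = 9(1.00728) + 11(1.00866) = 20.16078 amu
Nuclear mass = 20.16078 − 0.187225 = 19.973555 amu ≈ 19.9736 amu (to 4 decimal places)

19.9736 amu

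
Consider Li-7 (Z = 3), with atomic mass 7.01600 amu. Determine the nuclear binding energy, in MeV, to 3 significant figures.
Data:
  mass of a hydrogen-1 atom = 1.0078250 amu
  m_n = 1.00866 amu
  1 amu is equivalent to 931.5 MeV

39.2 MeV

Σm = 3·m(¹H) + 4·m_n = 3.0234750 + 4.03464 = 7.0581150 amu
Δm = 7.0581150 − 7.01600 = 0.0421150 amu
Binding energy = Δm·c² = 0.0421150 × 931.5 MeV/amu = 39.2301 MeV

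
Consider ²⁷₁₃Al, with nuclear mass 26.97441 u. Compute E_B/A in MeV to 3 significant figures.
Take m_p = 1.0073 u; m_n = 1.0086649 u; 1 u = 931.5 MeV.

The nucleus contains 13 protons and 27 − 13 = 14 neutrons.
Total constituent mass: 13 × 1.0073 + 14 × 1.0086649 = 27.2162086 u
The mass defect is 27.2162086 − 26.97441 = 0.2417986 u.
Converting to energy: 0.2417986 u × 931.5 MeV/u = 225.235 MeV
Per nucleon: 225.235 / 27 = 8.342 MeV

8.34 MeV/nucleon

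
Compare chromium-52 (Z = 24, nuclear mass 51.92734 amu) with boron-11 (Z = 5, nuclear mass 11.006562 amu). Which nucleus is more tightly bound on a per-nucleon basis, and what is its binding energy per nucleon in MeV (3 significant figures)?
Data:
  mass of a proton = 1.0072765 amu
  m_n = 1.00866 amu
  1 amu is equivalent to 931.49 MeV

chromium-52; 8.77 MeV/nucleon

chromium-52: Σm = 24(1.0072765) + 28(1.00866) = 52.4171160 amu; Δm = 0.4897760 amu; E_B = 456.22 MeV; E_B/A = 8.773 MeV
boron-11: Σm = 5(1.0072765) + 6(1.00866) = 11.0883425 amu; Δm = 0.0817805 amu; E_B = 76.178 MeV; E_B/A = 6.925 MeV
chromium-52 has the higher binding energy per nucleon, so it is the more tightly bound nucleus.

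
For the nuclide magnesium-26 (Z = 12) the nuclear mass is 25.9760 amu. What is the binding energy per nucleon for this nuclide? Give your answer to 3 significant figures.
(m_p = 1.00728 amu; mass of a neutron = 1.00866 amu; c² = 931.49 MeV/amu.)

Mass of separated nucleons = 12(1.00728) + 14(1.00866) = 12.08736 + 14.12124 = 26.20860 amu
The mass defect is 26.20860 − 25.9760 = 0.23260 amu.
E_B = 0.23260 × 931.49 = 216.665 MeV
Dividing by A = 26 gives 8.333 MeV per nucleon.

8.33 MeV/nucleon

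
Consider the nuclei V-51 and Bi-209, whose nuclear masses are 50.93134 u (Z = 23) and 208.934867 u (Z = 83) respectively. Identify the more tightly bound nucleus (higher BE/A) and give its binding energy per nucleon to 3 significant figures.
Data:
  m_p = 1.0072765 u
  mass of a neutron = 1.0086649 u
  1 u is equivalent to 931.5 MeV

V-51: Σm = 23(1.0072765) + 28(1.0086649) = 51.4099767 u; Δm = 0.4786367 u; E_B = 445.85 MeV; E_B/A = 8.742 MeV
Bi-209: Σm = 83(1.0072765) + 126(1.0086649) = 210.6957269 u; Δm = 1.7608599 u; E_B = 1640.2 MeV; E_B/A = 7.848 MeV
V-51 has the higher binding energy per nucleon, so it is the more tightly bound nucleus.

V-51; 8.74 MeV/nucleon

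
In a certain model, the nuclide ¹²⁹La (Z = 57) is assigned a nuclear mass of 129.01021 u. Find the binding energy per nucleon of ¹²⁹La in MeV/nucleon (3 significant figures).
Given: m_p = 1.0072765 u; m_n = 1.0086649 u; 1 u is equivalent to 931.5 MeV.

Σm = 57·m_p + 72·m_n = 57.4147605 + 72.6238728 = 130.0386333 u
The mass defect is 130.0386333 − 129.01021 = 1.0284233 u.
E_B = 1.0284233 × 931.5 = 957.976 MeV
Per nucleon: 957.976 / 129 = 7.426 MeV

7.43 MeV/nucleon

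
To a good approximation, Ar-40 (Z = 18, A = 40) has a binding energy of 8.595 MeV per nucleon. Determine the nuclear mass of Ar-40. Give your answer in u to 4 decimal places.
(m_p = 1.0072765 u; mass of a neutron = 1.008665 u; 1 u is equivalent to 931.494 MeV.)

Total binding energy = 40 × 8.595 = 343.800 MeV
Mass defect = 343.800 MeV / (931.494 MeV/u) = 0.369085 u
Constituent mass = 18(1.0072765) + 22(1.008665) = 40.3216070 u
Nuclear mass = 40.3216070 − 0.369085 = 39.9525220 u ≈ 39.9525 u (to 4 decimal places)

39.9525 u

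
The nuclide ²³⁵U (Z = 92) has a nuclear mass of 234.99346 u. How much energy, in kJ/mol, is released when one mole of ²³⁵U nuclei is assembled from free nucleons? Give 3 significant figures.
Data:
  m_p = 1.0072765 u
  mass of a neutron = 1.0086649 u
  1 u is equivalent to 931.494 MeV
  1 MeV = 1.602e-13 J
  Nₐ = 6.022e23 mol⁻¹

1.72e+11 kJ/mol

The nucleus contains 92 protons and 235 − 92 = 143 neutrons.
Mass of separated nucleons = 92(1.0072765) + 143(1.0086649) = 92.6694380 + 144.2390807 = 236.9085187 u
Mass defect Δm = 236.9085187 − 234.99346 = 1.9150587 u
Converting to energy: 1.9150587 u × 931.494 MeV/u = 1783.87 MeV
Per nucleus in joules: 1783.87 MeV × 1.602e-13 J/MeV = 2.8578e-10 J
Per mole: 2.8578e-10 J × 6.022e23 mol⁻¹ = 1.7210e+14 J/mol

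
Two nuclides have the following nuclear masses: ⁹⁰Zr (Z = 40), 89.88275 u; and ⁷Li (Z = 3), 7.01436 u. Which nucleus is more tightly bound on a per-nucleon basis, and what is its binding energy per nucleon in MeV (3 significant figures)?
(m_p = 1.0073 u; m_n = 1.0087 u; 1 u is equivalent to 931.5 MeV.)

⁹⁰Zr; 8.74 MeV/nucleon

⁹⁰Zr: Σm = 40(1.0073) + 50(1.0087) = 90.7270 u; Δm = 0.84425 u; E_B = 786.42 MeV; E_B/A = 8.738 MeV
⁷Li: Σm = 3(1.0073) + 4(1.0087) = 7.0567 u; Δm = 0.04234 u; E_B = 39.440 MeV; E_B/A = 5.634 MeV
⁹⁰Zr has the higher binding energy per nucleon, so it is the more tightly bound nucleus.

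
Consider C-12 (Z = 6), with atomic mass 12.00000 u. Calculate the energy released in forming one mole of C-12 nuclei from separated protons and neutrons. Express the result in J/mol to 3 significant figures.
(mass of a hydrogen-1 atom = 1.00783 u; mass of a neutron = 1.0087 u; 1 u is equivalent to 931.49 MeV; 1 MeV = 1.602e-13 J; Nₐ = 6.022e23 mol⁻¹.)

Z = 6, so N = A − Z = 12 − 6 = 6.
Σm = 6·m(¹H) + 6·m_n = 6.04698 + 6.0522 = 12.09918 u
Mass defect Δm = 12.09918 − 12.00000 = 0.09918 u
Converting to energy: 0.09918 u × 931.49 MeV/u = 92.3852 MeV
Per nucleus in joules: 92.3852 MeV × 1.602e-13 J/MeV = 1.4800e-11 J
Per mole: 1.4800e-11 J × 6.022e23 mol⁻¹ = 8.9126e+12 J/mol

8.91e+12 J/mol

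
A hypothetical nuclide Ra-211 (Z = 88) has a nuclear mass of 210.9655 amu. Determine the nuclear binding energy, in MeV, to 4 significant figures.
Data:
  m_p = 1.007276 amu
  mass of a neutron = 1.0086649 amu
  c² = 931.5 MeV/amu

The nucleus contains 88 protons and 211 − 88 = 123 neutrons.
Mass of separated nucleons = 88(1.007276) + 123(1.0086649) = 88.640288 + 124.0657827 = 212.7060707 amu
The mass defect is 212.7060707 − 210.9655 = 1.7405707 amu.
Binding energy = Δm·c² = 1.7405707 × 931.5 MeV/amu = 1621.34 MeV

1621 MeV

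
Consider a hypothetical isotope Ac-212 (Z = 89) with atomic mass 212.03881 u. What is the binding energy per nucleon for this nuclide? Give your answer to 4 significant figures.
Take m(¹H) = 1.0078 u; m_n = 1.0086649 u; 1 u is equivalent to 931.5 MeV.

Total constituent mass: 89 × 1.0078 + 123 × 1.0086649 = 213.7599827 u
The mass defect is 213.7599827 − 212.03881 = 1.7211727 u.
Binding energy = Δm·c² = 1.7211727 × 931.5 MeV/u = 1603.27 MeV
BE/A = 1603.27 MeV / 212 = 7.563 MeV/nucleon

7.563 MeV/nucleon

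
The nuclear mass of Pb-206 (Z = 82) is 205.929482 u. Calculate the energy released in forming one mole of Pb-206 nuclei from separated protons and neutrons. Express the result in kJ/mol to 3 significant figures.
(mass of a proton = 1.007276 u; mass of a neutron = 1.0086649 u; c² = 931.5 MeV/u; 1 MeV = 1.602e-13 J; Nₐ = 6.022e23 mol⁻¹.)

1.57e+11 kJ/mol

Mass of separated nucleons = 82(1.007276) + 124(1.0086649) = 82.596632 + 125.0744476 = 207.6710796 u
Δm = 207.6710796 − 205.929482 = 1.7415976 u
Binding energy = Δm·c² = 1.7415976 × 931.5 MeV/u = 1622.30 MeV
Per nucleus in joules: 1622.30 MeV × 1.602e-13 J/MeV = 2.5989e-10 J
Per mole: 2.5989e-10 J × 6.022e23 mol⁻¹ = 1.5651e+14 J/mol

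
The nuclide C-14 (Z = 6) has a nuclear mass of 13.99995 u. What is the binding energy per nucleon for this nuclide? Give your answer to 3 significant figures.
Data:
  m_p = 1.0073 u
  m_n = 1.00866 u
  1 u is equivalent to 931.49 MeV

7.53 MeV/nucleon

The nucleus contains 6 protons and 14 − 6 = 8 neutrons.
Σm = 6·m_p + 8·m_n = 6.0438 + 8.06928 = 14.11308 u
Mass defect Δm = 14.11308 − 13.99995 = 0.11313 u
Binding energy = Δm·c² = 0.11313 × 931.49 MeV/u = 105.379 MeV
BE/A = 105.379 MeV / 14 = 7.527 MeV/nucleon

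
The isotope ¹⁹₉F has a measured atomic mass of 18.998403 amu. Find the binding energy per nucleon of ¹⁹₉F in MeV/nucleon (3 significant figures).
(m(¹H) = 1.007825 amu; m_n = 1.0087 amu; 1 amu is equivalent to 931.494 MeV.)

With 9 protons and 10 neutrons (A = 19):
Σm = 9·m(¹H) + 10·m_n = 9.070425 + 10.0870 = 19.157425 amu
The mass defect is 19.157425 − 18.998403 = 0.159022 amu.
E_B = 0.159022 × 931.494 = 148.128 MeV
Dividing by A = 19 gives 7.796 MeV per nucleon.

7.80 MeV/nucleon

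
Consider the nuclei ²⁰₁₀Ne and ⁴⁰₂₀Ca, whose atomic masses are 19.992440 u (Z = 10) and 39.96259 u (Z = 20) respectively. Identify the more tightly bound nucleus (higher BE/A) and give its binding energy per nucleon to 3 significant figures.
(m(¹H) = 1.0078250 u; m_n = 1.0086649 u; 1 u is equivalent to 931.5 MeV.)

⁴⁰₂₀Ca; 8.55 MeV/nucleon

²⁰₁₀Ne: Σm = 10(1.0078250) + 10(1.0086649) = 20.1648990 u; Δm = 0.1724590 u; E_B = 160.646 MeV; E_B/A = 8.032 MeV
⁴⁰₂₀Ca: Σm = 20(1.0078250) + 20(1.0086649) = 40.3297980 u; Δm = 0.3672080 u; E_B = 342.05 MeV; E_B/A = 8.551 MeV
⁴⁰₂₀Ca has the higher binding energy per nucleon, so it is the more tightly bound nucleus.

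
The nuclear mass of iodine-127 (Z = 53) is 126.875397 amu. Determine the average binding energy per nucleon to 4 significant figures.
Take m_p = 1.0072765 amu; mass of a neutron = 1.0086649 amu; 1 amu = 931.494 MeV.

8.445 MeV/nucleon

Σm = 53·m_p + 74·m_n = 53.3856545 + 74.6412026 = 128.0268571 amu
The mass defect is 128.0268571 − 126.875397 = 1.1514601 amu.
Converting to energy: 1.1514601 amu × 931.494 MeV/amu = 1072.578 MeV
Per nucleon: 1072.578 / 127 = 8.445 MeV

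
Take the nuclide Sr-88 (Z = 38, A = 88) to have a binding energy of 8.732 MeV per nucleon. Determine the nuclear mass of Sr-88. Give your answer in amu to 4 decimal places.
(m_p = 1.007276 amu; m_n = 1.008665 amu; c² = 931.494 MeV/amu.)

87.8848 amu

Total binding energy = 88 × 8.732 = 768.416 MeV
Mass defect = 768.416 MeV / (931.494 MeV/amu) = 0.824929 amu
Constituent mass = 38(1.007276) + 50(1.008665) = 88.709738 amu
Nuclear mass = 88.709738 − 0.824929 = 87.884809 amu ≈ 87.8848 amu (to 4 decimal places)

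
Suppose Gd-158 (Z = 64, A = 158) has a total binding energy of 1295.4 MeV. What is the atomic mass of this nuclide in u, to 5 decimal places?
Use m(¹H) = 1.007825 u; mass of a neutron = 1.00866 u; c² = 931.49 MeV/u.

157.92416 u

Mass defect = 1295.4 MeV / (931.49 MeV/u) = 1.3906752 u
Constituent mass = 64(1.007825) + 94(1.00866) = 159.314840 u
Atomic mass = 159.314840 − 1.3906752 = 157.9241648 u ≈ 157.92416 u (to 5 decimal places)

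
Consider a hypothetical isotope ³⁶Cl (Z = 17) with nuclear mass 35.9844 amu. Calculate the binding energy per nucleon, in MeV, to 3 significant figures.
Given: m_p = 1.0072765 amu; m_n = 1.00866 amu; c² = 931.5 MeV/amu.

Total constituent mass: 17 × 1.0072765 + 19 × 1.00866 = 36.2882405 amu
Δm = 36.2882405 − 35.9844 = 0.3038405 amu
E_B = 0.3038405 × 931.5 = 283.027 MeV
BE/A = 283.027 MeV / 36 = 7.862 MeV/nucleon

7.86 MeV/nucleon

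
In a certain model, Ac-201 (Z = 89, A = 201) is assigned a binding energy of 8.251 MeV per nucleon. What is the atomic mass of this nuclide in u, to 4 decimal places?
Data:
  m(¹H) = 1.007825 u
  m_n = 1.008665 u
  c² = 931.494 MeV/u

Total binding energy = 201 × 8.251 = 1658.451 MeV
Mass defect = 1658.451 MeV / (931.494 MeV/u) = 1.780420 u
Constituent mass = 89(1.007825) + 112(1.008665) = 202.666905 u
Atomic mass = 202.666905 − 1.780420 = 200.886485 u ≈ 200.8865 u (to 4 decimal places)

200.8865 u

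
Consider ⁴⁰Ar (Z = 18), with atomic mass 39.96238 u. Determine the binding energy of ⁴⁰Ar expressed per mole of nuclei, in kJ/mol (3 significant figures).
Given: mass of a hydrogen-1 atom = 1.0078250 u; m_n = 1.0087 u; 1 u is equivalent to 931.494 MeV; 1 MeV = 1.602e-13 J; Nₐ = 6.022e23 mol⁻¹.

Mass of separated nucleons = 18(1.0078250) + 22(1.0087) = 18.1408500 + 22.1914 = 40.3322500 u
Δm = 40.3322500 − 39.96238 = 0.3698700 u
E_B = 0.3698700 × 931.494 = 344.532 MeV
Per nucleus in joules: 344.532 MeV × 1.602e-13 J/MeV = 5.5194e-11 J
Per mole: 5.5194e-11 J × 6.022e23 mol⁻¹ = 3.3238e+13 J/mol

3.32e+10 kJ/mol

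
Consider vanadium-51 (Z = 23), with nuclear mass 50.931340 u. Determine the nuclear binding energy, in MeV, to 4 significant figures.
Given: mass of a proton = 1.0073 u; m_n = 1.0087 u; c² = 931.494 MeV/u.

447.3 MeV

With 23 protons and 28 neutrons (A = 51):
Σm = 23·m_p + 28·m_n = 23.1679 + 28.2436 = 51.4115 u
Mass defect Δm = 51.4115 − 50.931340 = 0.480160 u
Binding energy = Δm·c² = 0.480160 × 931.494 MeV/u = 447.266 MeV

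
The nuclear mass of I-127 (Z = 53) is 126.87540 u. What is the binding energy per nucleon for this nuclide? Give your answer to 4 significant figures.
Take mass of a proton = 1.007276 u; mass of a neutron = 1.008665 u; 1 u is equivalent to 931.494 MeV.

8.445 MeV/nucleon

Z = 53, so N = A − Z = 127 − 53 = 74.
Total constituent mass: 53 × 1.007276 + 74 × 1.008665 = 128.026838 u
The mass defect is 128.026838 − 126.87540 = 1.151438 u.
Binding energy = Δm·c² = 1.151438 × 931.494 MeV/u = 1072.56 MeV
BE/A = 1072.56 MeV / 127 = 8.445 MeV/nucleon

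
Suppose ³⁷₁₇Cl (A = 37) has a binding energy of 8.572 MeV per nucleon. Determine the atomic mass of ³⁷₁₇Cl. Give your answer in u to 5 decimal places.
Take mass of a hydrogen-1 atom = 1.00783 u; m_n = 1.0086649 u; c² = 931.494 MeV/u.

36.96592 u

Total binding energy = 37 × 8.572 = 317.164 MeV
Mass defect = 317.164 MeV / (931.494 MeV/u) = 0.3404896 u
Constituent mass = 17(1.00783) + 20(1.0086649) = 37.3064080 u
Atomic mass = 37.3064080 − 0.3404896 = 36.9659184 u ≈ 36.96592 u (to 5 decimal places)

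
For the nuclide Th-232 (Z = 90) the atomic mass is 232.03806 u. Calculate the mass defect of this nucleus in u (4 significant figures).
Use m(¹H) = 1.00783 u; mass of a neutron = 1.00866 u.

1.896 u

Z = 90, so N = A − Z = 232 − 90 = 142.
Σm = 90·m(¹H) + 142·m_n = 90.70470 + 143.22972 = 233.93442 u
Δm = 233.93442 − 232.03806 = 1.89636 u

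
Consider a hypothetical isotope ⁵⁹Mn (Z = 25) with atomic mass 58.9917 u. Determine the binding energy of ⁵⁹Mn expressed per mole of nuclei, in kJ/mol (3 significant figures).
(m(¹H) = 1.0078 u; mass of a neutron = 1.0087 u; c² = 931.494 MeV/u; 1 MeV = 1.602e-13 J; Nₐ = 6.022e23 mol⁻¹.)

4.49e+10 kJ/mol

Z = 25, so N = A − Z = 59 − 25 = 34.
Total constituent mass: 25 × 1.0078 + 34 × 1.0087 = 59.4908 u
Δm = 59.4908 − 58.9917 = 0.4991 u
Binding energy = Δm·c² = 0.4991 × 931.494 MeV/u = 464.909 MeV
Per nucleus in joules: 464.909 MeV × 1.602e-13 J/MeV = 7.4478e-11 J
Per mole: 7.4478e-11 J × 6.022e23 mol⁻¹ = 4.4851e+13 J/mol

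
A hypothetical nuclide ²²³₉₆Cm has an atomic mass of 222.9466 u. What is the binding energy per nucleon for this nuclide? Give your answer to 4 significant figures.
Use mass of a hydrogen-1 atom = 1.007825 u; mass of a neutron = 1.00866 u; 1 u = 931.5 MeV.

7.955 MeV/nucleon

The nucleus contains 96 protons and 223 − 96 = 127 neutrons.
Total constituent mass: 96 × 1.007825 + 127 × 1.00866 = 224.851020 u
The mass defect is 224.851020 − 222.9466 = 1.904420 u.
E_B = 1.904420 × 931.5 = 1773.97 MeV
Dividing by A = 223 gives 7.955 MeV per nucleon.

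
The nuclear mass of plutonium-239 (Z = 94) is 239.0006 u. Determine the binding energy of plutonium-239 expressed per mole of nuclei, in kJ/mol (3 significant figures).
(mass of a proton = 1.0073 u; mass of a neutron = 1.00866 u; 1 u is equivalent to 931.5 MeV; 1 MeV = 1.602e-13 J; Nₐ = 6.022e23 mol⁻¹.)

Z = 94, so N = A − Z = 239 − 94 = 145.
Total constituent mass: 94 × 1.0073 + 145 × 1.00866 = 240.94190 u
Δm = 240.94190 − 239.0006 = 1.94130 u
E_B = 1.94130 × 931.5 = 1808.32 MeV
Per nucleus in joules: 1808.32 MeV × 1.602e-13 J/MeV = 2.8969e-10 J
Per mole: 2.8969e-10 J × 6.022e23 mol⁻¹ = 1.7445e+14 J/mol

1.74e+11 kJ/mol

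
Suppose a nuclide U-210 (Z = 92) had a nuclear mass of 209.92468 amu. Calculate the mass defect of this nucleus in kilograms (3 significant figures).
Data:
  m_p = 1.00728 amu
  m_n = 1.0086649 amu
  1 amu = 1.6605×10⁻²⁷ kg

2.93e-27 kg

Z = 92, so N = A − Z = 210 − 92 = 118.
Σm = 92·m_p + 118·m_n = 92.66976 + 119.0224582 = 211.6922182 amu
Mass defect Δm = 211.6922182 − 209.92468 = 1.7675382 amu
In SI units: 1.7675382 amu × 1.6605×10⁻²⁷ kg/amu = 2.934997e-27 kg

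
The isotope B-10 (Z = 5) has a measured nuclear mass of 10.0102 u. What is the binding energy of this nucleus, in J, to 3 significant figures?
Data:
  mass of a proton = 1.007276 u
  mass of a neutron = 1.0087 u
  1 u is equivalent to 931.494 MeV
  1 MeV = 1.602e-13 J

1.04e-11 J

Mass of separated nucleons = 5(1.007276) + 5(1.0087) = 5.036380 + 5.0435 = 10.079880 u
The mass defect is 10.079880 − 10.0102 = 0.069680 u.
Converting to energy: 0.069680 u × 931.494 MeV/u = 64.9065 MeV
In joules: 64.9065 MeV × 1.602e-13 J/MeV = 1.0398e-11 J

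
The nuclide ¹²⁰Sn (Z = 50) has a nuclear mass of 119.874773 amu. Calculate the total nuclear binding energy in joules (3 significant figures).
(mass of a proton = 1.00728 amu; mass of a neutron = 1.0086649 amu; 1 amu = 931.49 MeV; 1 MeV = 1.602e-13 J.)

Z = 50, so N = A − Z = 120 − 50 = 70.
Total constituent mass: 50 × 1.00728 + 70 × 1.0086649 = 120.9705430 amu
The mass defect is 120.9705430 − 119.874773 = 1.0957700 amu.
E_B = 1.0957700 × 931.49 = 1020.70 MeV
In joules: 1020.70 MeV × 1.602e-13 J/MeV = 1.6352e-10 J

1.64e-10 J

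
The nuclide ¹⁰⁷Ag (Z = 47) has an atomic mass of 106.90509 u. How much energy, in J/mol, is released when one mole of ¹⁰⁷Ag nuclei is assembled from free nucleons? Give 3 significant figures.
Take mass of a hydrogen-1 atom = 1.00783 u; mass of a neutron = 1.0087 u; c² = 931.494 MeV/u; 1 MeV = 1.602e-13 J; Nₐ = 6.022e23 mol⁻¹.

8.85e+13 J/mol

Total constituent mass: 47 × 1.00783 + 60 × 1.0087 = 107.89001 u
The mass defect is 107.89001 − 106.90509 = 0.98492 u.
Converting to energy: 0.98492 u × 931.494 MeV/u = 917.447 MeV
Per nucleus in joules: 917.447 MeV × 1.602e-13 J/MeV = 1.4698e-10 J
Per mole: 1.4698e-10 J × 6.022e23 mol⁻¹ = 8.8511e+13 J/mol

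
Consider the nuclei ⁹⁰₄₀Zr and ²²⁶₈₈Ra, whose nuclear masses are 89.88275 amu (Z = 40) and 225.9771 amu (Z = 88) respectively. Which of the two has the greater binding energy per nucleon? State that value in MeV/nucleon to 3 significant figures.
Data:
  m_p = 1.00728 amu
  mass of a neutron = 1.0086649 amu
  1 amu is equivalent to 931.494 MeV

⁹⁰₄₀Zr: Σm = 40(1.00728) + 50(1.0086649) = 90.7244450 amu; Δm = 0.8416950 amu; E_B = 784.03 MeV; E_B/A = 8.711 MeV
²²⁶₈₈Ra: Σm = 88(1.00728) + 138(1.0086649) = 227.8363962 amu; Δm = 1.8592962 amu; E_B = 1731.9 MeV; E_B/A = 7.663 MeV
⁹⁰₄₀Zr has the higher binding energy per nucleon, so it is the more tightly bound nucleus.

⁹⁰₄₀Zr; 8.71 MeV/nucleon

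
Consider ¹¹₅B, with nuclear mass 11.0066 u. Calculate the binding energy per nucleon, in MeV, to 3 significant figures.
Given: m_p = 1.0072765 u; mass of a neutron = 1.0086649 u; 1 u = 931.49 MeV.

6.92 MeV/nucleon

Z = 5, so N = A − Z = 11 − 5 = 6.
Mass of separated nucleons = 5(1.0072765) + 6(1.0086649) = 5.0363825 + 6.0519894 = 11.0883719 u
Mass defect Δm = 11.0883719 − 11.0066 = 0.0817719 u
Converting to energy: 0.0817719 u × 931.49 MeV/u = 76.1697 MeV
Per nucleon: 76.1697 / 11 = 6.9245 MeV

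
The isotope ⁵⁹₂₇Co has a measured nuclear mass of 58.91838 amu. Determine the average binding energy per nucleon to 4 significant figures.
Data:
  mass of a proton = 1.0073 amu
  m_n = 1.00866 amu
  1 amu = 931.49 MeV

With 27 protons and 32 neutrons (A = 59):
Σm = 27·m_p + 32·m_n = 27.1971 + 32.27712 = 59.47422 amu
Mass defect Δm = 59.47422 − 58.91838 = 0.55584 amu
E_B = 0.55584 × 931.49 = 517.759 MeV
BE/A = 517.759 MeV / 59 = 8.776 MeV/nucleon

8.776 MeV/nucleon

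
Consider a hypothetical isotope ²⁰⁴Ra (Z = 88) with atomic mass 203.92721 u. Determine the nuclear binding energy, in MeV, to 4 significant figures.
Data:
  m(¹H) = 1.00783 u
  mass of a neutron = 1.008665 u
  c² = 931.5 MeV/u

Σm = 88·m(¹H) + 116·m_n = 88.68904 + 117.005140 = 205.694180 u
Δm = 205.694180 − 203.92721 = 1.766970 u
E_B = 1.766970 × 931.5 = 1645.93 MeV

1646 MeV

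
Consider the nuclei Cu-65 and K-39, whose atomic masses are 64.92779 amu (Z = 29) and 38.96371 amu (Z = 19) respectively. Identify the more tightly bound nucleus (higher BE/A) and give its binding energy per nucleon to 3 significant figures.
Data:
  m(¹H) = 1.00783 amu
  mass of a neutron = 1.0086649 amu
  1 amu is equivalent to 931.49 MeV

Cu-65: Σm = 29(1.00783) + 36(1.0086649) = 65.5390064 amu; Δm = 0.6112164 amu; E_B = 569.34 MeV; E_B/A = 8.759 MeV
K-39: Σm = 19(1.00783) + 20(1.0086649) = 39.3220680 amu; Δm = 0.3583580 amu; E_B = 333.81 MeV; E_B/A = 8.559 MeV
Cu-65 has the higher binding energy per nucleon, so it is the more tightly bound nucleus.

Cu-65; 8.76 MeV/nucleon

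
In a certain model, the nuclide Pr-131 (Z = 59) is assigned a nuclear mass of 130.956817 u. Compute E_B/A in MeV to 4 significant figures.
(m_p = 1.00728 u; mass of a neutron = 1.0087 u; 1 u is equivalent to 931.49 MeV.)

With 59 protons and 72 neutrons (A = 131):
Mass of separated nucleons = 59(1.00728) + 72(1.0087) = 59.42952 + 72.6264 = 132.05592 u
Mass defect Δm = 132.05592 − 130.956817 = 1.099103 u
Binding energy = Δm·c² = 1.099103 × 931.49 MeV/u = 1023.80 MeV
Per nucleon: 1023.80 / 131 = 7.815 MeV

7.815 MeV/nucleon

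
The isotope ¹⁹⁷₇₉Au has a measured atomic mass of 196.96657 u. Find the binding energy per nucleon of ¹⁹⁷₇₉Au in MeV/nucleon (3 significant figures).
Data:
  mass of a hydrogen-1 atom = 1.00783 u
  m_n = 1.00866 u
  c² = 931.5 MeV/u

7.91 MeV/nucleon

Mass of separated nucleons = 79(1.00783) + 118(1.00866) = 79.61857 + 119.02188 = 198.64045 u
Δm = 198.64045 − 196.96657 = 1.67388 u
Binding energy = Δm·c² = 1.67388 × 931.5 MeV/u = 1559.22 MeV
Per nucleon: 1559.22 / 197 = 7.9148 MeV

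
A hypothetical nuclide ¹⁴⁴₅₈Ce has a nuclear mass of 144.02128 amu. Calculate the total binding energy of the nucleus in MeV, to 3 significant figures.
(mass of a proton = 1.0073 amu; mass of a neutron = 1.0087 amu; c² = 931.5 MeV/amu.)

Z = 58, so N = A − Z = 144 − 58 = 86.
Total constituent mass: 58 × 1.0073 + 86 × 1.0087 = 145.1716 amu
Mass defect Δm = 145.1716 − 144.02128 = 1.15032 amu
E_B = 1.15032 × 931.5 = 1071.52 MeV

1070 MeV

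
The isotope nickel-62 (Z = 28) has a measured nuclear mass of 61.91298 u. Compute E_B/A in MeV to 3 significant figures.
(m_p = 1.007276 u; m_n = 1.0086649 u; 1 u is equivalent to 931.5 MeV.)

Z = 28, so N = A − Z = 62 − 28 = 34.
Mass of separated nucleons = 28(1.007276) + 34(1.0086649) = 28.203728 + 34.2946066 = 62.4983346 u
The mass defect is 62.4983346 − 61.91298 = 0.5853546 u.
Binding energy = Δm·c² = 0.5853546 × 931.5 MeV/u = 545.258 MeV
BE/A = 545.258 MeV / 62 = 8.794 MeV/nucleon

8.79 MeV/nucleon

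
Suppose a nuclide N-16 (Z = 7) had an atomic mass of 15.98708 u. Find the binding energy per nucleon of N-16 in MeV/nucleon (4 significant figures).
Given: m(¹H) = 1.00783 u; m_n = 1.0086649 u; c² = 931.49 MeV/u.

Total constituent mass: 7 × 1.00783 + 9 × 1.0086649 = 16.1327941 u
Mass defect Δm = 16.1327941 − 15.98708 = 0.1457141 u
E_B = 0.1457141 × 931.49 = 135.731 MeV
BE/A = 135.731 MeV / 16 = 8.483 MeV/nucleon

8.483 MeV/nucleon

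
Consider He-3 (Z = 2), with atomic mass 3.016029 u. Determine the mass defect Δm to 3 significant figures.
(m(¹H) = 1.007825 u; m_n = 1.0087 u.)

0.00832 u

With 2 protons and 1 neutrons (A = 3):
Mass of separated nucleons = 2(1.007825) + 1(1.0087) = 2.015650 + 1.0087 = 3.024350 u
The mass defect is 3.024350 − 3.016029 = 0.008321 u.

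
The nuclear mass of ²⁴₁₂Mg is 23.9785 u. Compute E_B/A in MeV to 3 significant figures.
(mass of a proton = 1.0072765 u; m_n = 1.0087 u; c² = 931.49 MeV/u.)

8.28 MeV/nucleon

With 12 protons and 12 neutrons (A = 24):
Total constituent mass: 12 × 1.0072765 + 12 × 1.0087 = 24.1917180 u
The mass defect is 24.1917180 − 23.9785 = 0.2132180 u.
Converting to energy: 0.2132180 u × 931.49 MeV/u = 198.610 MeV
BE/A = 198.610 MeV / 24 = 8.275 MeV/nucleon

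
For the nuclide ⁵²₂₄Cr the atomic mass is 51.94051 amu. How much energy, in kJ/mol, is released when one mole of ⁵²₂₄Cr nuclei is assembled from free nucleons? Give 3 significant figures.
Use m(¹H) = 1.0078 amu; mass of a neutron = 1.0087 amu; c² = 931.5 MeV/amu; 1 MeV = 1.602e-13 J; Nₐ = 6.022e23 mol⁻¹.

4.41e+10 kJ/mol

With 24 protons and 28 neutrons (A = 52):
Σm = 24·m(¹H) + 28·m_n = 24.1872 + 28.2436 = 52.4308 amu
Δm = 52.4308 − 51.94051 = 0.49029 amu
E_B = 0.49029 × 931.5 = 456.705 MeV
Per nucleus in joules: 456.705 MeV × 1.602e-13 J/MeV = 7.3164e-11 J
Per mole: 7.3164e-11 J × 6.022e23 mol⁻¹ = 4.4059e+13 J/mol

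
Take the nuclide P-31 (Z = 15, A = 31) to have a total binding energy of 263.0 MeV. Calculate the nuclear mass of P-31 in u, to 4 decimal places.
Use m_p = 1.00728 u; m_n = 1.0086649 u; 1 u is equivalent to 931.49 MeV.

Mass defect = 263.0 MeV / (931.49 MeV/u) = 0.282343 u
Constituent mass = 15(1.00728) + 16(1.0086649) = 31.2478384 u
Nuclear mass = 31.2478384 − 0.282343 = 30.9654954 u ≈ 30.9655 u (to 4 decimal places)

30.9655 u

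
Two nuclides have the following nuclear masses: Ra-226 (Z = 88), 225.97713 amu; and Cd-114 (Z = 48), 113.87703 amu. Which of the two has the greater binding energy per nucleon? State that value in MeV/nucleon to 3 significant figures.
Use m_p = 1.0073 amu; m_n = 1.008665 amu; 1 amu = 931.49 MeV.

Ra-226: Σm = 88(1.0073) + 138(1.008665) = 227.838170 amu; Δm = 1.861040 amu; E_B = 1733.54 MeV; E_B/A = 7.671 MeV
Cd-114: Σm = 48(1.0073) + 66(1.008665) = 114.922290 amu; Δm = 1.045260 amu; E_B = 973.65 MeV; E_B/A = 8.541 MeV
Cd-114 has the higher binding energy per nucleon, so it is the more tightly bound nucleus.

Cd-114; 8.54 MeV/nucleon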